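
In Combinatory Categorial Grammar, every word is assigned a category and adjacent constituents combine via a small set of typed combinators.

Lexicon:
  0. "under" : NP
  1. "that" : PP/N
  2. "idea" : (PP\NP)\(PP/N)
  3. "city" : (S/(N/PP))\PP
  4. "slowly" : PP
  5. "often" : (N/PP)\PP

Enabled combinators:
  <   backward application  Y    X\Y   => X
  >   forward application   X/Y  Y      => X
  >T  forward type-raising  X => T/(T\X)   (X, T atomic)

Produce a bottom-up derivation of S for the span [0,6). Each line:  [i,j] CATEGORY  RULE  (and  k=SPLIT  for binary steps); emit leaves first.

[0,6] S   >
  [0,4] S/(N/PP)   <
    [0,3] PP   >
      [0,1] PP/(PP\NP)   >T
        [0,1] "under" : NP
      [1,3] PP\NP   <
        [1,2] "that" : PP/N
        [2,3] "idea" : (PP\NP)\(PP/N)
    [3,4] "city" : (S/(N/PP))\PP
  [4,6] N/PP   <
    [4,5] "slowly" : PP
    [5,6] "often" : (N/PP)\PP

[0,1] NP  lex  "under"
[0,1] PP/(PP\NP)  >T
[1,2] PP/N  lex  "that"
[2,3] (PP\NP)\(PP/N)  lex  "idea"
[1,3] PP\NP  <  k=2
[0,3] PP  >  k=1
[3,4] (S/(N/PP))\PP  lex  "city"
[0,4] S/(N/PP)  <  k=3
[4,5] PP  lex  "slowly"
[5,6] (N/PP)\PP  lex  "often"
[4,6] N/PP  <  k=5
[0,6] S  >  k=4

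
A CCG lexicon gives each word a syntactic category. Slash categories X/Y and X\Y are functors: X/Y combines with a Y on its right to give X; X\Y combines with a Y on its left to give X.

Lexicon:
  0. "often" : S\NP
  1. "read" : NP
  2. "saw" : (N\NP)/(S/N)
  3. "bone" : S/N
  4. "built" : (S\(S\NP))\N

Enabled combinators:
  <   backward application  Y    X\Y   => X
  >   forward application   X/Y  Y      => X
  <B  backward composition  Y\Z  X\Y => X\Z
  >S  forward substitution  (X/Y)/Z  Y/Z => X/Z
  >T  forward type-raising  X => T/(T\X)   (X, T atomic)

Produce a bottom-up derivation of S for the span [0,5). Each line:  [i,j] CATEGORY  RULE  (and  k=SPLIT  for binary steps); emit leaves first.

[0,5] S   <
  [0,1] "often" : S\NP
  [1,5] S\(S\NP)   <
    [1,4] N   <
      [1,2] "read" : NP
      [2,4] N\NP   >
        [2,3] "saw" : (N\NP)/(S/N)
        [3,4] "bone" : S/N
    [4,5] "built" : (S\(S\NP))\N

[0,1] S\NP  lex  "often"
[1,2] NP  lex  "read"
[2,3] (N\NP)/(S/N)  lex  "saw"
[3,4] S/N  lex  "bone"
[2,4] N\NP  >  k=3
[1,4] N  <  k=2
[4,5] (S\(S\NP))\N  lex  "built"
[1,5] S\(S\NP)  <  k=4
[0,5] S  <  k=1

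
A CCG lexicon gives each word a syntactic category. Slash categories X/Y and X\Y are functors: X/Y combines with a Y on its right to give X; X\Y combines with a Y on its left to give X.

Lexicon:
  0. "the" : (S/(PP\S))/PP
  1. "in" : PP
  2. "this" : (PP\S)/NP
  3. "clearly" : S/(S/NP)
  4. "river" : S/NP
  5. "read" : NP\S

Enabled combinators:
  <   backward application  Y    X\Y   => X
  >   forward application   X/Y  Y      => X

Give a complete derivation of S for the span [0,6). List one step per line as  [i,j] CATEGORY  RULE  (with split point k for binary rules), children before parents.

[0,6] S   >
  [0,2] S/(PP\S)   >
    [0,1] "the" : (S/(PP\S))/PP
    [1,2] "in" : PP
  [2,6] PP\S   >
    [2,3] "this" : (PP\S)/NP
    [3,6] NP   <
      [3,5] S   >
        [3,4] "clearly" : S/(S/NP)
        [4,5] "river" : S/NP
      [5,6] "read" : NP\S

[0,1] (S/(PP\S))/PP  lex  "the"
[1,2] PP  lex  "in"
[0,2] S/(PP\S)  >  k=1
[2,3] (PP\S)/NP  lex  "this"
[3,4] S/(S/NP)  lex  "clearly"
[4,5] S/NP  lex  "river"
[3,5] S  >  k=4
[5,6] NP\S  lex  "read"
[3,6] NP  <  k=5
[2,6] PP\S  >  k=3
[0,6] S  >  k=2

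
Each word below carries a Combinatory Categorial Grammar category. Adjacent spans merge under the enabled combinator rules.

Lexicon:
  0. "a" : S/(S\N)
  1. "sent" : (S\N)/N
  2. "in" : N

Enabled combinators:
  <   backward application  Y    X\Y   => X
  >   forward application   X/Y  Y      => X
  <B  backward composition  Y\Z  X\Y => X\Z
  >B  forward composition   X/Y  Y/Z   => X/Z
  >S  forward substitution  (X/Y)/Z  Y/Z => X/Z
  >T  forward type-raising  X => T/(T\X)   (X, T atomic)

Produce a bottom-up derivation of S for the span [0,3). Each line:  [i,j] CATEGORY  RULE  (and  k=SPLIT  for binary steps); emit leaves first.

[0,1] S/(S\N)  lex  "a"
[1,2] (S\N)/N  lex  "sent"
[2,3] N  lex  "in"
[1,3] S\N  >  k=2
[0,3] S  >  k=1

[0,3] S   >
  [0,1] "a" : S/(S\N)
  [1,3] S\N   >
    [1,2] "sent" : (S\N)/N
    [2,3] "in" : N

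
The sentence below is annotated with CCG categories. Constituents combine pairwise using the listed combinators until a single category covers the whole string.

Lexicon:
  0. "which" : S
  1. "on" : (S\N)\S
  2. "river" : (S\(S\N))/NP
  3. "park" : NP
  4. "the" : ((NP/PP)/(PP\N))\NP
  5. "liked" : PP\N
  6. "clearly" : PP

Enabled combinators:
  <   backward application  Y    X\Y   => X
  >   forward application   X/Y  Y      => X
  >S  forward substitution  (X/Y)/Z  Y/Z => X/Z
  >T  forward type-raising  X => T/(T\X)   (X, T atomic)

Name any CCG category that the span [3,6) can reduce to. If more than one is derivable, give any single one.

NP/PP

[0,7] S   <
  [0,2] S\N   <
    [0,1] "which" : S
    [1,2] "on" : (S\N)\S
  [2,7] S\(S\N)   >
    [2,3] "river" : (S\(S\N))/NP
    [3,7] NP   >
      [3,6] NP/PP   >
        [3,5] (NP/PP)/(PP\N)   <
          [3,4] "park" : NP
          [4,5] "the" : ((NP/PP)/(PP\N))\NP
        [5,6] "liked" : PP\N
      [6,7] "clearly" : PP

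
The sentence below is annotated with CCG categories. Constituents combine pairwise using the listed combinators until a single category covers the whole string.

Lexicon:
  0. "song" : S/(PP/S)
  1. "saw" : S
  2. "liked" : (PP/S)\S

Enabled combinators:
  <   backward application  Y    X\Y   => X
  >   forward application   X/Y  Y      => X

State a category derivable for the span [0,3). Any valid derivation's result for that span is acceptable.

S

[0,3] S   >
  [0,1] "song" : S/(PP/S)
  [1,3] PP/S   <
    [1,2] "saw" : S
    [2,3] "liked" : (PP/S)\S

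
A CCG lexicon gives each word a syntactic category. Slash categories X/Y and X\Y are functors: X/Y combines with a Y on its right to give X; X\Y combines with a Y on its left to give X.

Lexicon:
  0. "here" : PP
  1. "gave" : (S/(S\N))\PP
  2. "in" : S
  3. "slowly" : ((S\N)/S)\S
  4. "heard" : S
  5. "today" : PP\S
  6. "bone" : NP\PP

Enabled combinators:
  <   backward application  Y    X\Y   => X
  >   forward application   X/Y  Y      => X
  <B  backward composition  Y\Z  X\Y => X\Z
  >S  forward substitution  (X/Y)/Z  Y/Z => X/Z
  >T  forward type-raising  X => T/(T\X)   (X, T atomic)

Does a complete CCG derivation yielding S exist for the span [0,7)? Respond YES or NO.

NO

PP (S/(S\N))\PP S ((S\N)/S)\S S PP\S NP\PP
CKY chart[0,7] = {N/(N\NP), NP, NP/(NP\NP), PP/(PP\NP), S/(S\NP)}; S ∉ chart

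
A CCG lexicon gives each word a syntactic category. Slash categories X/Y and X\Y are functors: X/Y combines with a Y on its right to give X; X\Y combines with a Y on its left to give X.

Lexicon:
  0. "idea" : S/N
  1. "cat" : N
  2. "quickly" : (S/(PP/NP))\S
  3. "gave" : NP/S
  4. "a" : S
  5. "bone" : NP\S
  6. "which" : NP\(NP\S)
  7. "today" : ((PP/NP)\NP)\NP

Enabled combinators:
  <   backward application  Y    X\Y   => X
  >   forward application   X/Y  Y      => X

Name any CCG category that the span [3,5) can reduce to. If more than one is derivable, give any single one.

[0,8] S   >
  [0,3] S/(PP/NP)   <
    [0,2] S   >
      [0,1] "idea" : S/N
      [1,2] "cat" : N
    [2,3] "quickly" : (S/(PP/NP))\S
  [3,8] PP/NP   <
    [3,5] NP   >
      [3,4] "gave" : NP/S
      [4,5] "a" : S
    [5,8] (PP/NP)\NP   <
      [5,7] NP   <
        [5,6] "bone" : NP\S
        [6,7] "which" : NP\(NP\S)
      [7,8] "today" : ((PP/NP)\NP)\NP

NP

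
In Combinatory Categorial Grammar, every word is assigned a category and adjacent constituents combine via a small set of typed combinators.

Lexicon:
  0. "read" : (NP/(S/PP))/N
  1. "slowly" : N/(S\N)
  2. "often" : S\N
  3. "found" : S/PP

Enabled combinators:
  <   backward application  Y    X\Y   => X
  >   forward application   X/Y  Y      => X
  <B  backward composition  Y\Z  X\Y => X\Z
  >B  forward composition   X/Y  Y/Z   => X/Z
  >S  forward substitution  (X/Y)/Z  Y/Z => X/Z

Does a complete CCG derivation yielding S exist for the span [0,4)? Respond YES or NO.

NO

(NP/(S/PP))/N N/(S\N) S\N S/PP
CKY chart[0,4] = {NP}; S ∉ chart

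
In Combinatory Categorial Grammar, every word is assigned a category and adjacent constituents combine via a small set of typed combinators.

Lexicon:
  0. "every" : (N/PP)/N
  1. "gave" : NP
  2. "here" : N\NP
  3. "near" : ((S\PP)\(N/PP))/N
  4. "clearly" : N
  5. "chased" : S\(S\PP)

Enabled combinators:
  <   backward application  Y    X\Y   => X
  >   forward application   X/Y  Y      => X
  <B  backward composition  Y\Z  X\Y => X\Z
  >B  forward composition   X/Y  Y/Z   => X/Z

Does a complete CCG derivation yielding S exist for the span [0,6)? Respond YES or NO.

[0,6] S   <
  [0,5] S\PP   <
    [0,3] N/PP   >
      [0,1] "every" : (N/PP)/N
      [1,3] N   <
        [1,2] "gave" : NP
        [2,3] "here" : N\NP
    [3,5] (S\PP)\(N/PP)   >
      [3,4] "near" : ((S\PP)\(N/PP))/N
      [4,5] "clearly" : N
  [5,6] "chased" : S\(S\PP)

YES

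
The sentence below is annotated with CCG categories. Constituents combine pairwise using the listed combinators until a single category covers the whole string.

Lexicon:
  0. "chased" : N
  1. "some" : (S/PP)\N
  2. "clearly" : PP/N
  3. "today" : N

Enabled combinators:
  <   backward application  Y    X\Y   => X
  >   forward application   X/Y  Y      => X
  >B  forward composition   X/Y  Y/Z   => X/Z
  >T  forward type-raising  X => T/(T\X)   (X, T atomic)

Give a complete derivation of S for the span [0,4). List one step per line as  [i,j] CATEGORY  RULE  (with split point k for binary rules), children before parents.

[0,1] N  lex  "chased"
[1,2] (S/PP)\N  lex  "some"
[0,2] S/PP  <  k=1
[2,3] PP/N  lex  "clearly"
[3,4] N  lex  "today"
[2,4] PP  >  k=3
[0,4] S  >  k=2

[0,4] S   >
  [0,2] S/PP   <
    [0,1] "chased" : N
    [1,2] "some" : (S/PP)\N
  [2,4] PP   >
    [2,3] "clearly" : PP/N
    [3,4] "today" : N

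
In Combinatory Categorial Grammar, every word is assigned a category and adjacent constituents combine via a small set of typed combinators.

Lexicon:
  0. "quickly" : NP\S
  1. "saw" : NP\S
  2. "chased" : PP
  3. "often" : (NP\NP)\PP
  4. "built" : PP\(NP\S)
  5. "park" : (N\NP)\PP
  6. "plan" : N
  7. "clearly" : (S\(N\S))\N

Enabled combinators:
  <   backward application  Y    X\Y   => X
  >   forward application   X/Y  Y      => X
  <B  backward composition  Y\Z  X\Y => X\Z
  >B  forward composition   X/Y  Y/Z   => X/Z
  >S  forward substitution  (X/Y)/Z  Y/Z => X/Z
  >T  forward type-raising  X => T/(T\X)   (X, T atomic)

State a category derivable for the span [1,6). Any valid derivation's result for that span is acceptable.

[0,8] S   <
  [0,6] N\S   <B
    [0,1] "quickly" : NP\S
    [1,6] N\NP   <
      [1,5] PP   <
        [1,4] NP\S   <B
          [1,2] "saw" : NP\S
          [2,4] NP\NP   <
            [2,3] "chased" : PP
            [3,4] "often" : (NP\NP)\PP
        [4,5] "built" : PP\(NP\S)
      [5,6] "park" : (N\NP)\PP
  [6,8] S\(N\S)   <
    [6,7] "plan" : N
    [7,8] "clearly" : (S\(N\S))\N

N\NP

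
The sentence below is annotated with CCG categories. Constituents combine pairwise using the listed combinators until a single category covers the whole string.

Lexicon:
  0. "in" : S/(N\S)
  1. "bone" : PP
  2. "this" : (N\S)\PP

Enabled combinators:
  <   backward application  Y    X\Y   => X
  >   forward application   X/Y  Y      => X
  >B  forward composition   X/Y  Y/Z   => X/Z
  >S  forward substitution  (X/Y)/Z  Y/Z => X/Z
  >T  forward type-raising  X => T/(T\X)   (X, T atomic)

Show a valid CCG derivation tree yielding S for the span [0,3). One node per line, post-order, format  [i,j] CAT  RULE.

[0,3] S   >
  [0,1] "in" : S/(N\S)
  [1,3] N\S   <
    [1,2] "bone" : PP
    [2,3] "this" : (N\S)\PP

[0,1] S/(N\S)  lex  "in"
[1,2] PP  lex  "bone"
[2,3] (N\S)\PP  lex  "this"
[1,3] N\S  <  k=2
[0,3] S  >  k=1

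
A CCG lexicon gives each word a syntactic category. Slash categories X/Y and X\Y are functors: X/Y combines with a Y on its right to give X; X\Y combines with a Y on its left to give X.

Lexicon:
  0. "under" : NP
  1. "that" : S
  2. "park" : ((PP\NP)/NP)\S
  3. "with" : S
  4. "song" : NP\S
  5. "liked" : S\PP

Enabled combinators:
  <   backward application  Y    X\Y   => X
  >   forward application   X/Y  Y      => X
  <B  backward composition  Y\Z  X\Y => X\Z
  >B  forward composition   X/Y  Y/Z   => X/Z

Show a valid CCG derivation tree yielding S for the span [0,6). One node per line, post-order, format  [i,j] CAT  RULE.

[0,6] S   <
  [0,5] PP   <
    [0,1] "under" : NP
    [1,5] PP\NP   >
      [1,3] (PP\NP)/NP   <
        [1,2] "that" : S
        [2,3] "park" : ((PP\NP)/NP)\S
      [3,5] NP   <
        [3,4] "with" : S
        [4,5] "song" : NP\S
  [5,6] "liked" : S\PP

[0,1] NP  lex  "under"
[1,2] S  lex  "that"
[2,3] ((PP\NP)/NP)\S  lex  "park"
[1,3] (PP\NP)/NP  <  k=2
[3,4] S  lex  "with"
[4,5] NP\S  lex  "song"
[3,5] NP  <  k=4
[1,5] PP\NP  >  k=3
[0,5] PP  <  k=1
[5,6] S\PP  lex  "liked"
[0,6] S  <  k=5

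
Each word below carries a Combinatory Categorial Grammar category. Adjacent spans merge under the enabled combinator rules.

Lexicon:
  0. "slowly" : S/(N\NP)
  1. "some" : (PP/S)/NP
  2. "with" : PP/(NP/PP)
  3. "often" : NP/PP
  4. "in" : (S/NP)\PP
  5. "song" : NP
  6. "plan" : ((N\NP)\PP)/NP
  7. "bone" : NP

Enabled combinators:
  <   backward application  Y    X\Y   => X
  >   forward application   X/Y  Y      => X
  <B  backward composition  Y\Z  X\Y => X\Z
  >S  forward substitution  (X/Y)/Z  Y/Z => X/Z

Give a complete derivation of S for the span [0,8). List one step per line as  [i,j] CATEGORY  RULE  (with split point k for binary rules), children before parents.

[0,8] S   >
  [0,1] "slowly" : S/(N\NP)
  [1,8] N\NP   <
    [1,6] PP   >
      [1,5] PP/NP   >S
        [1,2] "some" : (PP/S)/NP
        [2,5] S/NP   <
          [2,4] PP   >
            [2,3] "with" : PP/(NP/PP)
            [3,4] "often" : NP/PP
          [4,5] "in" : (S/NP)\PP
      [5,6] "song" : NP
    [6,8] (N\NP)\PP   >
      [6,7] "plan" : ((N\NP)\PP)/NP
      [7,8] "bone" : NP

[0,1] S/(N\NP)  lex  "slowly"
[1,2] (PP/S)/NP  lex  "some"
[2,3] PP/(NP/PP)  lex  "with"
[3,4] NP/PP  lex  "often"
[2,4] PP  >  k=3
[4,5] (S/NP)\PP  lex  "in"
[2,5] S/NP  <  k=4
[1,5] PP/NP  >S  k=2
[5,6] NP  lex  "song"
[1,6] PP  >  k=5
[6,7] ((N\NP)\PP)/NP  lex  "plan"
[7,8] NP  lex  "bone"
[6,8] (N\NP)\PP  >  k=7
[1,8] N\NP  <  k=6
[0,8] S  >  k=1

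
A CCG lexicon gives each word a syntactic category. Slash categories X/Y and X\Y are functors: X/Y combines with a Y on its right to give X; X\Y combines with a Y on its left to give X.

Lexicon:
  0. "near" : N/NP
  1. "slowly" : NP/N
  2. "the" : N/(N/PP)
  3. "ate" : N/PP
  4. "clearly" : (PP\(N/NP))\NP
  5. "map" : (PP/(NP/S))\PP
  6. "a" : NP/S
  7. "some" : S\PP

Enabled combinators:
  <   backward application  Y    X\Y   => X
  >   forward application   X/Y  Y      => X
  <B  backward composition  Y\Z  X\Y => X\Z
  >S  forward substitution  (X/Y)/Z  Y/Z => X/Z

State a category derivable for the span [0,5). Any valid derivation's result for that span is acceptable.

PP

[0,8] S   <
  [0,7] PP   >
    [0,6] PP/(NP/S)   <
      [0,5] PP   <
        [0,1] "near" : N/NP
        [1,5] PP\(N/NP)   <
          [1,4] NP   >
            [1,2] "slowly" : NP/N
            [2,4] N   >
              [2,3] "the" : N/(N/PP)
              [3,4] "ate" : N/PP
          [4,5] "clearly" : (PP\(N/NP))\NP
      [5,6] "map" : (PP/(NP/S))\PP
    [6,7] "a" : NP/S
  [7,8] "some" : S\PP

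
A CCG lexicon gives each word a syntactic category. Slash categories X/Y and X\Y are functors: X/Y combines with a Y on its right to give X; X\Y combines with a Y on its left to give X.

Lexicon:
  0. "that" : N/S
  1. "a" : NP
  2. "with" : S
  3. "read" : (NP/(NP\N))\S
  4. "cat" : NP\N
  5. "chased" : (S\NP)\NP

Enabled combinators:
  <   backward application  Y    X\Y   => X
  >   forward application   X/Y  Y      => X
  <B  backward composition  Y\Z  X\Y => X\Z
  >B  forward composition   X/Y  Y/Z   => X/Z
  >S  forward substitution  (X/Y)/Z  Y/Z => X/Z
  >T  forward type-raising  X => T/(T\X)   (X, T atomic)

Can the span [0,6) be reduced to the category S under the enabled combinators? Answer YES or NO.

N/S NP S (NP/(NP\N))\S NP\N (S\NP)\NP
CKY chart[0,6] = {N, N/(N\N), N/(S\S), NP/(NP\N), PP/(PP\N), S/(S\N)}; S ∉ chart

NO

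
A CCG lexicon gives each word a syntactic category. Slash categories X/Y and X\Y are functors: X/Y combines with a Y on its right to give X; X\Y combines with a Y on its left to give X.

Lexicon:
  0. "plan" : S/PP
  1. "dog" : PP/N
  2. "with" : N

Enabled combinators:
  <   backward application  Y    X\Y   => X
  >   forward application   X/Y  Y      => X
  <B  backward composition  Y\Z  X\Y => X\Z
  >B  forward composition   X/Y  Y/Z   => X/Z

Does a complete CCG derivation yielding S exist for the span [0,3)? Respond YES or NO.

YES

[0,3] S   >
  [0,2] S/N   >B
    [0,1] "plan" : S/PP
    [1,2] "dog" : PP/N
  [2,3] "with" : N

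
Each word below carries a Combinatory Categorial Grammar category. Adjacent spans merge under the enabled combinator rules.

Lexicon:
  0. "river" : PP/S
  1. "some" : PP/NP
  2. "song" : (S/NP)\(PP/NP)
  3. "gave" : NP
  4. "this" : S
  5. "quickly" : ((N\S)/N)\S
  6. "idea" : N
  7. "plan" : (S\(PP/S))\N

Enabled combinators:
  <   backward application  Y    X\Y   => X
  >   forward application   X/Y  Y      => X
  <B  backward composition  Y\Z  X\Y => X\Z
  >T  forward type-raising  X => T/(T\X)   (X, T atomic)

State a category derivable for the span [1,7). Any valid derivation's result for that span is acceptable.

[0,8] S   <
  [0,1] "river" : PP/S
  [1,8] S\(PP/S)   <
    [1,7] N   <
      [1,4] S   >
        [1,3] S/NP   <
          [1,2] "some" : PP/NP
          [2,3] "song" : (S/NP)\(PP/NP)
        [3,4] "gave" : NP
      [4,7] N\S   >
        [4,6] (N\S)/N   <
          [4,5] "this" : S
          [5,6] "quickly" : ((N\S)/N)\S
        [6,7] "idea" : N
    [7,8] "plan" : (S\(PP/S))\N

N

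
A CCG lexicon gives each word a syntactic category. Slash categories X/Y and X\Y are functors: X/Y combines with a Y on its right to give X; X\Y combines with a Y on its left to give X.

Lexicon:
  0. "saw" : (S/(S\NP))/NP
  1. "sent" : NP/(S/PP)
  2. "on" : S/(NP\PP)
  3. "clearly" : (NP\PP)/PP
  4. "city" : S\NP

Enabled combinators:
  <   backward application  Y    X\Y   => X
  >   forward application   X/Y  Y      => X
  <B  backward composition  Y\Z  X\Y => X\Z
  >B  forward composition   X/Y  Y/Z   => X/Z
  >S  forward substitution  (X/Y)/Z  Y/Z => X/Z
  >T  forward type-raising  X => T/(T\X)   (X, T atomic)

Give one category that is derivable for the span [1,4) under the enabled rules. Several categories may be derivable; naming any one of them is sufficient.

[0,5] S   >
  [0,4] S/(S\NP)   >
    [0,1] "saw" : (S/(S\NP))/NP
    [1,4] NP   >
      [1,2] "sent" : NP/(S/PP)
      [2,4] S/PP   >B
        [2,3] "on" : S/(NP\PP)
        [3,4] "clearly" : (NP\PP)/PP
  [4,5] "city" : S\NP

NP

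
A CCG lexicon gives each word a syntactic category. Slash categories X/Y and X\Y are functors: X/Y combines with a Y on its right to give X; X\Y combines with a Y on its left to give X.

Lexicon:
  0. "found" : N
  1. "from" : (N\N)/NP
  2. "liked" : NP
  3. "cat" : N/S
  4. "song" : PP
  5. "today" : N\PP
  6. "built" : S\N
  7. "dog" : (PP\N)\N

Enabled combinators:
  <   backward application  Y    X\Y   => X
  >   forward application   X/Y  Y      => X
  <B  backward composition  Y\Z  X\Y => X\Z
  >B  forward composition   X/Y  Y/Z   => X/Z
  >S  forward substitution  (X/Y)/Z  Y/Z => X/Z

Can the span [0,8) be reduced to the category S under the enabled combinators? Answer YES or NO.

N (N\N)/NP NP N/S PP N\PP S\N (PP\N)\N
CKY chart[0,8] = {PP}; S ∉ chart

NO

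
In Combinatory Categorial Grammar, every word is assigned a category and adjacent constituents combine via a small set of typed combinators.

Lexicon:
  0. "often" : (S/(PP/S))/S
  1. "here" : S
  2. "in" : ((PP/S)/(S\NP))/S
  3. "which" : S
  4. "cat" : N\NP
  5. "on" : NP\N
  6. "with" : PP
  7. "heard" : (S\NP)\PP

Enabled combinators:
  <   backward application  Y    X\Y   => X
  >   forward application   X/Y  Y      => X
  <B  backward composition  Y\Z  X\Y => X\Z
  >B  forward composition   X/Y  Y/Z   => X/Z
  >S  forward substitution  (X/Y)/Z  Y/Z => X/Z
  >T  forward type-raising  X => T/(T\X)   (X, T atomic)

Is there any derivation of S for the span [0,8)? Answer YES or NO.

YES

[0,8] S   >
  [0,2] S/(PP/S)   >
    [0,1] "often" : (S/(PP/S))/S
    [1,2] "here" : S
  [2,8] PP/S   >
    [2,4] (PP/S)/(S\NP)   >
      [2,3] "in" : ((PP/S)/(S\NP))/S
      [3,4] "which" : S
    [4,8] S\NP   <B
      [4,6] NP\NP   <B
        [4,5] "cat" : N\NP
        [5,6] "on" : NP\N
      [6,8] S\NP   <
        [6,7] "with" : PP
        [7,8] "heard" : (S\NP)\PP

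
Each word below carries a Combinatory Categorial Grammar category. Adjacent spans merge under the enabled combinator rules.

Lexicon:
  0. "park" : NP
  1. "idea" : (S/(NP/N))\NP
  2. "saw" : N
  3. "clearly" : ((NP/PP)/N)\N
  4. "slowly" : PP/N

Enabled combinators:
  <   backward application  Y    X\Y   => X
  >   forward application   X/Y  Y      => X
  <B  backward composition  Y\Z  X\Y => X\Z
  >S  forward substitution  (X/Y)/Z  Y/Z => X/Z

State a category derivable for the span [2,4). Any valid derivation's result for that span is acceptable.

[0,5] S   >
  [0,2] S/(NP/N)   <
    [0,1] "park" : NP
    [1,2] "idea" : (S/(NP/N))\NP
  [2,5] NP/N   >S
    [2,4] (NP/PP)/N   <
      [2,3] "saw" : N
      [3,4] "clearly" : ((NP/PP)/N)\N
    [4,5] "slowly" : PP/N

(NP/PP)/N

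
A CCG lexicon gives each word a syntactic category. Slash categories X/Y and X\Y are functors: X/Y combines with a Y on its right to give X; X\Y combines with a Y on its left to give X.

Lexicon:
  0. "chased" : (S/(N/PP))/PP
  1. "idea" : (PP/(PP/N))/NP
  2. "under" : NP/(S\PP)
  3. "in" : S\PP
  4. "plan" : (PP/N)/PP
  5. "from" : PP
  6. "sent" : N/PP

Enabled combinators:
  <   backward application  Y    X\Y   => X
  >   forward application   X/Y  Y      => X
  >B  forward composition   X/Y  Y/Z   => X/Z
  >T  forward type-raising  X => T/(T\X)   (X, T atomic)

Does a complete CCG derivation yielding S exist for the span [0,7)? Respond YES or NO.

YES

[0,7] S   >
  [0,6] S/(N/PP)   >
    [0,1] "chased" : (S/(N/PP))/PP
    [1,6] PP   >
      [1,4] PP/(PP/N)   >
        [1,2] "idea" : (PP/(PP/N))/NP
        [2,4] NP   >
          [2,3] "under" : NP/(S\PP)
          [3,4] "in" : S\PP
      [4,6] PP/N   >
        [4,5] "plan" : (PP/N)/PP
        [5,6] "from" : PP
  [6,7] "sent" : N/PP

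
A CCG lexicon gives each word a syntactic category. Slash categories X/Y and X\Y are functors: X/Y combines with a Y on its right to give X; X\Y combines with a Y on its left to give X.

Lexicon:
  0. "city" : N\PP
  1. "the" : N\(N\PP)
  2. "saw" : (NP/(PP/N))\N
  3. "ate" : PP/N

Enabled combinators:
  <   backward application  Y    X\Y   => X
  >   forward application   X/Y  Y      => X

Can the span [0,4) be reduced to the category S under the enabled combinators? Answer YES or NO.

N\PP N\(N\PP) (NP/(PP/N))\N PP/N
CKY chart[0,4] = {NP}; S ∉ chart

NO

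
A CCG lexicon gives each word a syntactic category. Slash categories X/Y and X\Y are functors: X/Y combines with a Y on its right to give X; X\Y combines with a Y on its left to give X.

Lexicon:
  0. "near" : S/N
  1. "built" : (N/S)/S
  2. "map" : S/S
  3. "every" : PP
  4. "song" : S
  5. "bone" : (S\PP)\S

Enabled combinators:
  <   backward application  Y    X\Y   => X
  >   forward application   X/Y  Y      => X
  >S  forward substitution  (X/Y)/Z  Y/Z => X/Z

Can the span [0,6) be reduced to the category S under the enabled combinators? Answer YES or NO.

YES

[0,6] S   >
  [0,1] "near" : S/N
  [1,6] N   >
    [1,3] N/S   >S
      [1,2] "built" : (N/S)/S
      [2,3] "map" : S/S
    [3,6] S   <
      [3,4] "every" : PP
      [4,6] S\PP   <
        [4,5] "song" : S
        [5,6] "bone" : (S\PP)\S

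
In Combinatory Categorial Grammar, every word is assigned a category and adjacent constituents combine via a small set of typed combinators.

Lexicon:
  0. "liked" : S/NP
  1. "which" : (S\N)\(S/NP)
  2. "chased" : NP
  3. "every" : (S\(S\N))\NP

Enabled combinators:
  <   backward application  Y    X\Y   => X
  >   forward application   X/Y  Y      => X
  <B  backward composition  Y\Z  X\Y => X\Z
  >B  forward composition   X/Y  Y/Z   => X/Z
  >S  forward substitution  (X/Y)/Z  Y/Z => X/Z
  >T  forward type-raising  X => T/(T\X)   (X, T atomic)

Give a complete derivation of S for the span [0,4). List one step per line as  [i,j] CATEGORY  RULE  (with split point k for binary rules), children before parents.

[0,1] S/NP  lex  "liked"
[1,2] (S\N)\(S/NP)  lex  "which"
[0,2] S\N  <  k=1
[2,3] NP  lex  "chased"
[3,4] (S\(S\N))\NP  lex  "every"
[2,4] S\(S\N)  <  k=3
[0,4] S  <  k=2

[0,4] S   <
  [0,2] S\N   <
    [0,1] "liked" : S/NP
    [1,2] "which" : (S\N)\(S/NP)
  [2,4] S\(S\N)   <
    [2,3] "chased" : NP
    [3,4] "every" : (S\(S\N))\NP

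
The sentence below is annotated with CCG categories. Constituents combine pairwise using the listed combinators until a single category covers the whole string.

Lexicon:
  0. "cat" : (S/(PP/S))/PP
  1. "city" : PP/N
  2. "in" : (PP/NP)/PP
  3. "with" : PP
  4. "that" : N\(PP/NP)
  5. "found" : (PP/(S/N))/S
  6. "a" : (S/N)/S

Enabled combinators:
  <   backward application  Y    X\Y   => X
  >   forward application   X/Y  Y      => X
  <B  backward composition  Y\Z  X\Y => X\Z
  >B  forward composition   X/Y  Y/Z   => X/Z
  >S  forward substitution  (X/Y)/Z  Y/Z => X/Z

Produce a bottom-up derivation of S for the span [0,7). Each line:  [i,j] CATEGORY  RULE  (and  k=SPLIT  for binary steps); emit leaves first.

[0,1] (S/(PP/S))/PP  lex  "cat"
[1,2] PP/N  lex  "city"
[2,3] (PP/NP)/PP  lex  "in"
[3,4] PP  lex  "with"
[2,4] PP/NP  >  k=3
[4,5] N\(PP/NP)  lex  "that"
[2,5] N  <  k=4
[1,5] PP  >  k=2
[0,5] S/(PP/S)  >  k=1
[5,6] (PP/(S/N))/S  lex  "found"
[6,7] (S/N)/S  lex  "a"
[5,7] PP/S  >S  k=6
[0,7] S  >  k=5

[0,7] S   >
  [0,5] S/(PP/S)   >
    [0,1] "cat" : (S/(PP/S))/PP
    [1,5] PP   >
      [1,2] "city" : PP/N
      [2,5] N   <
        [2,4] PP/NP   >
          [2,3] "in" : (PP/NP)/PP
          [3,4] "with" : PP
        [4,5] "that" : N\(PP/NP)
  [5,7] PP/S   >S
    [5,6] "found" : (PP/(S/N))/S
    [6,7] "a" : (S/N)/S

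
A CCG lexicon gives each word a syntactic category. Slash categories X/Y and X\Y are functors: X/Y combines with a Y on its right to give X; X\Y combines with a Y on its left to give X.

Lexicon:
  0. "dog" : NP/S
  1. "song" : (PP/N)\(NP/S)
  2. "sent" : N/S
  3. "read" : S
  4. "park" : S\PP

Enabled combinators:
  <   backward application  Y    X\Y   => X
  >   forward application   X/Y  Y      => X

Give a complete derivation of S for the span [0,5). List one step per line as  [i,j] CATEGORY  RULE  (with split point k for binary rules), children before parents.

[0,1] NP/S  lex  "dog"
[1,2] (PP/N)\(NP/S)  lex  "song"
[0,2] PP/N  <  k=1
[2,3] N/S  lex  "sent"
[3,4] S  lex  "read"
[2,4] N  >  k=3
[0,4] PP  >  k=2
[4,5] S\PP  lex  "park"
[0,5] S  <  k=4

[0,5] S   <
  [0,4] PP   >
    [0,2] PP/N   <
      [0,1] "dog" : NP/S
      [1,2] "song" : (PP/N)\(NP/S)
    [2,4] N   >
      [2,3] "sent" : N/S
      [3,4] "read" : S
  [4,5] "park" : S\PP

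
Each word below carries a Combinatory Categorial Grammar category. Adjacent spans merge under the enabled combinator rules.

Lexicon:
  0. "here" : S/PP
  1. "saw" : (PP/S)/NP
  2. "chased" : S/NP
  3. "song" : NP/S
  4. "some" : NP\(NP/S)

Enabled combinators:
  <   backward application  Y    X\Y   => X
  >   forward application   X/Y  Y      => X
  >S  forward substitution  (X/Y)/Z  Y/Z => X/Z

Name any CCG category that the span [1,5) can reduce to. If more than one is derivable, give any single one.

PP

[0,5] S   >
  [0,1] "here" : S/PP
  [1,5] PP   >
    [1,3] PP/NP   >S
      [1,2] "saw" : (PP/S)/NP
      [2,3] "chased" : S/NP
    [3,5] NP   <
      [3,4] "song" : NP/S
      [4,5] "some" : NP\(NP/S)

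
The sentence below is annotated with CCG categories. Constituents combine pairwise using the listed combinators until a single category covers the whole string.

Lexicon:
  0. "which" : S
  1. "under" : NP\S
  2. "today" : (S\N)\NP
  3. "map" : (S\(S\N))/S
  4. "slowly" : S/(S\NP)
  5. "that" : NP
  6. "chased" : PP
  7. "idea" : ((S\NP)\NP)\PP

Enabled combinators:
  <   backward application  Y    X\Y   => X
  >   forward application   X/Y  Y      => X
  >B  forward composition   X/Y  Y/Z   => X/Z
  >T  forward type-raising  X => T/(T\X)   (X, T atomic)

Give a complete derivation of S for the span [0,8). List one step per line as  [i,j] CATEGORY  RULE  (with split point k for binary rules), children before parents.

[0,1] S  lex  "which"
[1,2] NP\S  lex  "under"
[0,2] NP  <  k=1
[2,3] (S\N)\NP  lex  "today"
[0,3] S\N  <  k=2
[3,4] (S\(S\N))/S  lex  "map"
[4,5] S/(S\NP)  lex  "slowly"
[5,6] NP  lex  "that"
[6,7] PP  lex  "chased"
[7,8] ((S\NP)\NP)\PP  lex  "idea"
[6,8] (S\NP)\NP  <  k=7
[5,8] S\NP  <  k=6
[4,8] S  >  k=5
[3,8] S\(S\N)  >  k=4
[0,8] S  <  k=3

[0,8] S   <
  [0,3] S\N   <
    [0,2] NP   <
      [0,1] "which" : S
      [1,2] "under" : NP\S
    [2,3] "today" : (S\N)\NP
  [3,8] S\(S\N)   >
    [3,4] "map" : (S\(S\N))/S
    [4,8] S   >
      [4,5] "slowly" : S/(S\NP)
      [5,8] S\NP   <
        [5,6] "that" : NP
        [6,8] (S\NP)\NP   <
          [6,7] "chased" : PP
          [7,8] "idea" : ((S\NP)\NP)\PP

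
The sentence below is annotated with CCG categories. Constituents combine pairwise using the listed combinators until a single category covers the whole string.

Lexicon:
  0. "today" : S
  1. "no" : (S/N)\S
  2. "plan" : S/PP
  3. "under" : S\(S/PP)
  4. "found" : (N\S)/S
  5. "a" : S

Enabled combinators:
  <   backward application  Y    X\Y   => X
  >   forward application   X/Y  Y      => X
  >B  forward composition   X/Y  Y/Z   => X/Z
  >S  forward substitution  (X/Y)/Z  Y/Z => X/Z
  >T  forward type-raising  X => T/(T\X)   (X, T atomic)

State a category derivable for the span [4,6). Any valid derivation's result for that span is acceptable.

[0,6] S   >
  [0,2] S/N   <
    [0,1] "today" : S
    [1,2] "no" : (S/N)\S
  [2,6] N   <
    [2,4] S   <
      [2,3] "plan" : S/PP
      [3,4] "under" : S\(S/PP)
    [4,6] N\S   >
      [4,5] "found" : (N\S)/S
      [5,6] "a" : S

N\S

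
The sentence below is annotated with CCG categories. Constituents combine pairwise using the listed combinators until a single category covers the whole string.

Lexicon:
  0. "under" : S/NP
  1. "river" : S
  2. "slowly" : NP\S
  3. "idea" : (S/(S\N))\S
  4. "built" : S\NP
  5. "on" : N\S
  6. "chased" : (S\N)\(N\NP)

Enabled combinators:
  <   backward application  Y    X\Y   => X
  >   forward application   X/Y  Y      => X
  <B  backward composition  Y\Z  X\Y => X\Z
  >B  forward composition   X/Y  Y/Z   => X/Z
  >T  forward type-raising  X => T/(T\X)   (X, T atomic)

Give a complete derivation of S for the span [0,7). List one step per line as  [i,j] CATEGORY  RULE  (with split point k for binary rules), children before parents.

[0,1] S/NP  lex  "under"
[1,2] S  lex  "river"
[2,3] NP\S  lex  "slowly"
[1,3] NP  <  k=2
[0,3] S  >  k=1
[3,4] (S/(S\N))\S  lex  "idea"
[0,4] S/(S\N)  <  k=3
[4,5] S\NP  lex  "built"
[5,6] N\S  lex  "on"
[4,6] N\NP  <B  k=5
[6,7] (S\N)\(N\NP)  lex  "chased"
[4,7] S\N  <  k=6
[0,7] S  >  k=4

[0,7] S   >
  [0,4] S/(S\N)   <
    [0,3] S   >
      [0,1] "under" : S/NP
      [1,3] NP   <
        [1,2] "river" : S
        [2,3] "slowly" : NP\S
    [3,4] "idea" : (S/(S\N))\S
  [4,7] S\N   <
    [4,6] N\NP   <B
      [4,5] "built" : S\NP
      [5,6] "on" : N\S
    [6,7] "chased" : (S\N)\(N\NP)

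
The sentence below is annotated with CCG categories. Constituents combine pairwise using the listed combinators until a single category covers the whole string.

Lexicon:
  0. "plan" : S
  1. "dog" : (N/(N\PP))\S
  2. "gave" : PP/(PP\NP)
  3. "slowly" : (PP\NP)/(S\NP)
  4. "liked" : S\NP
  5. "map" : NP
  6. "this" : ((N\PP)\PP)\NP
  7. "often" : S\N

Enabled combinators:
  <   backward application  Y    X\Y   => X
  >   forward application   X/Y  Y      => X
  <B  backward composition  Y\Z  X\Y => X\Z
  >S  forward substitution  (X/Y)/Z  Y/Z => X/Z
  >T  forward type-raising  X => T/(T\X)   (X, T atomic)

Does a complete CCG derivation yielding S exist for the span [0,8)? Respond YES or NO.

[0,8] S   <
  [0,7] N   >
    [0,2] N/(N\PP)   <
      [0,1] "plan" : S
      [1,2] "dog" : (N/(N\PP))\S
    [2,7] N\PP   <
      [2,5] PP   >
        [2,3] "gave" : PP/(PP\NP)
        [3,5] PP\NP   >
          [3,4] "slowly" : (PP\NP)/(S\NP)
          [4,5] "liked" : S\NP
      [5,7] (N\PP)\PP   <
        [5,6] "map" : NP
        [6,7] "this" : ((N\PP)\PP)\NP
  [7,8] "often" : S\N

YES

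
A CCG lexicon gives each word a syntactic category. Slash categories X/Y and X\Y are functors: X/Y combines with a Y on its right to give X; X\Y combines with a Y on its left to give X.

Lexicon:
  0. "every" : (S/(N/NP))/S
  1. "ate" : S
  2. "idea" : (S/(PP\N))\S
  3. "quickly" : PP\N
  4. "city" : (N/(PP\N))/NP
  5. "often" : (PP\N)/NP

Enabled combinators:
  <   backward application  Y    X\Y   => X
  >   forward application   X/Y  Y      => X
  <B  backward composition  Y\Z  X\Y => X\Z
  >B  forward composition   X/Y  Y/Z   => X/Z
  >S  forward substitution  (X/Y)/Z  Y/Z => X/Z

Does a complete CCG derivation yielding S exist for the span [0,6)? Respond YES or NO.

[0,6] S   >
  [0,4] S/(N/NP)   >
    [0,1] "every" : (S/(N/NP))/S
    [1,4] S   >
      [1,3] S/(PP\N)   <
        [1,2] "ate" : S
        [2,3] "idea" : (S/(PP\N))\S
      [3,4] "quickly" : PP\N
  [4,6] N/NP   >S
    [4,5] "city" : (N/(PP\N))/NP
    [5,6] "often" : (PP\N)/NP

YES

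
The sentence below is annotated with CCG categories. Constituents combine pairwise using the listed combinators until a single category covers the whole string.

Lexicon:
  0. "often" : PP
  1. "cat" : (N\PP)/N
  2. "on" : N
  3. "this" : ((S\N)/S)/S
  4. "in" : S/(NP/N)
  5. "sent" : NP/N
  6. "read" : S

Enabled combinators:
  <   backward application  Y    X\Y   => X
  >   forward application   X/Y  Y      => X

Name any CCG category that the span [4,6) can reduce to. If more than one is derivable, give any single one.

[0,7] S   <
  [0,3] N   <
    [0,1] "often" : PP
    [1,3] N\PP   >
      [1,2] "cat" : (N\PP)/N
      [2,3] "on" : N
  [3,7] S\N   >
    [3,6] (S\N)/S   >
      [3,4] "this" : ((S\N)/S)/S
      [4,6] S   >
        [4,5] "in" : S/(NP/N)
        [5,6] "sent" : NP/N
    [6,7] "read" : S

S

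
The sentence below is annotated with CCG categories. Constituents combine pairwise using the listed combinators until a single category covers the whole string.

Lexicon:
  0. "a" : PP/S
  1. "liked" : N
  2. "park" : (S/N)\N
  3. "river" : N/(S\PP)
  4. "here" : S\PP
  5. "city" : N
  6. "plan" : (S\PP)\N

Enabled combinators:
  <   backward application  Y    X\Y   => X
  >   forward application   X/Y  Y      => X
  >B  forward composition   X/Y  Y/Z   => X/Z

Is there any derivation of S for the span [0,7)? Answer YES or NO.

YES

[0,7] S   <
  [0,5] PP   >
    [0,1] "a" : PP/S
    [1,5] S   >
      [1,3] S/N   <
        [1,2] "liked" : N
        [2,3] "park" : (S/N)\N
      [3,5] N   >
        [3,4] "river" : N/(S\PP)
        [4,5] "here" : S\PP
  [5,7] S\PP   <
    [5,6] "city" : N
    [6,7] "plan" : (S\PP)\N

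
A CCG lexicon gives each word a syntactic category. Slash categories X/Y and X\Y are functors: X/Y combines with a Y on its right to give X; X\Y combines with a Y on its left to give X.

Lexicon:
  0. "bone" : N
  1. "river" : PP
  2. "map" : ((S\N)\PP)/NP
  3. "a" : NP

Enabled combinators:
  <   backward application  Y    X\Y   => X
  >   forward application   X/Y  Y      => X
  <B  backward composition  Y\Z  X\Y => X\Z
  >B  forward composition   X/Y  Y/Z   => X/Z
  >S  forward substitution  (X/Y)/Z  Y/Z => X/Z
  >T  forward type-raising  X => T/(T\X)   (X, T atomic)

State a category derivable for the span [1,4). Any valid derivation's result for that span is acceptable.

S\N

[0,4] S   <
  [0,1] "bone" : N
  [1,4] S\N   <
    [1,2] "river" : PP
    [2,4] (S\N)\PP   >
      [2,3] "map" : ((S\N)\PP)/NP
      [3,4] "a" : NP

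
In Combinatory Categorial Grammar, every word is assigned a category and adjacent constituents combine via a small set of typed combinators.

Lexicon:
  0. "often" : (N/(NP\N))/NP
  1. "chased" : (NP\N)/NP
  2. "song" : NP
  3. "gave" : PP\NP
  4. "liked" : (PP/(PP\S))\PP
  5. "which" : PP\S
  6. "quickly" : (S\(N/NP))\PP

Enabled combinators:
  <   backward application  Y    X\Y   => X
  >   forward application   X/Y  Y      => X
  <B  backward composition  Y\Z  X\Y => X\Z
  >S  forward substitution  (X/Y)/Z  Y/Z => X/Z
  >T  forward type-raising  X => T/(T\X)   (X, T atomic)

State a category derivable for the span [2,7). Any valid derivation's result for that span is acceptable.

S\(N/NP)

[0,7] S   <
  [0,2] N/NP   >S
    [0,1] "often" : (N/(NP\N))/NP
    [1,2] "chased" : (NP\N)/NP
  [2,7] S\(N/NP)   <
    [2,6] PP   >
      [2,5] PP/(PP\S)   <
        [2,4] PP   <
          [2,3] "song" : NP
          [3,4] "gave" : PP\NP
        [4,5] "liked" : (PP/(PP\S))\PP
      [5,6] "which" : PP\S
    [6,7] "quickly" : (S\(N/NP))\PP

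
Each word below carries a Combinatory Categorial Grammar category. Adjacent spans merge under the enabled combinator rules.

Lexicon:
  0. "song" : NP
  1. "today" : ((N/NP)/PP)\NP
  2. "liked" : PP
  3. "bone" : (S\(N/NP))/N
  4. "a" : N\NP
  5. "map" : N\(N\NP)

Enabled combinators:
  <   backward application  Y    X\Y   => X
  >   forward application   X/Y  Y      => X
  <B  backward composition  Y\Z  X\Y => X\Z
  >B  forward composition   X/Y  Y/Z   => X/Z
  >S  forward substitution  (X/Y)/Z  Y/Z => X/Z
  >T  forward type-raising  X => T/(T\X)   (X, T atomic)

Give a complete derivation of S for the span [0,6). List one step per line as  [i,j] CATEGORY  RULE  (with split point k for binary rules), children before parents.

[0,6] S   <
  [0,3] N/NP   >
    [0,2] (N/NP)/PP   <
      [0,1] "song" : NP
      [1,2] "today" : ((N/NP)/PP)\NP
    [2,3] "liked" : PP
  [3,6] S\(N/NP)   >
    [3,4] "bone" : (S\(N/NP))/N
    [4,6] N   <
      [4,5] "a" : N\NP
      [5,6] "map" : N\(N\NP)

[0,1] NP  lex  "song"
[1,2] ((N/NP)/PP)\NP  lex  "today"
[0,2] (N/NP)/PP  <  k=1
[2,3] PP  lex  "liked"
[0,3] N/NP  >  k=2
[3,4] (S\(N/NP))/N  lex  "bone"
[4,5] N\NP  lex  "a"
[5,6] N\(N\NP)  lex  "map"
[4,6] N  <  k=5
[3,6] S\(N/NP)  >  k=4
[0,6] S  <  k=3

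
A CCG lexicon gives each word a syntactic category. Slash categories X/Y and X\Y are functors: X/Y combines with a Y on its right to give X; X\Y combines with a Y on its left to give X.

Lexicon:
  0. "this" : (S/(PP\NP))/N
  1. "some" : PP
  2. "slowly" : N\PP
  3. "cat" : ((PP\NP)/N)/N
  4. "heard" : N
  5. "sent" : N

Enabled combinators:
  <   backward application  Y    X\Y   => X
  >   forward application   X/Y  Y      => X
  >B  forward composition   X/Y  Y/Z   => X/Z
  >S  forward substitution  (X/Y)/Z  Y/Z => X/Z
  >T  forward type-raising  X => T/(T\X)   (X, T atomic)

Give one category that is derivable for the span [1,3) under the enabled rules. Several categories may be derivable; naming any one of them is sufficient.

[0,6] S   >
  [0,5] S/N   >B
    [0,3] S/(PP\NP)   >
      [0,1] "this" : (S/(PP\NP))/N
      [1,3] N   >
        [1,2] N/(N\PP)   >T
          [1,2] "some" : PP
        [2,3] "slowly" : N\PP
    [3,5] (PP\NP)/N   >
      [3,4] "cat" : ((PP\NP)/N)/N
      [4,5] "heard" : N
  [5,6] "sent" : N

N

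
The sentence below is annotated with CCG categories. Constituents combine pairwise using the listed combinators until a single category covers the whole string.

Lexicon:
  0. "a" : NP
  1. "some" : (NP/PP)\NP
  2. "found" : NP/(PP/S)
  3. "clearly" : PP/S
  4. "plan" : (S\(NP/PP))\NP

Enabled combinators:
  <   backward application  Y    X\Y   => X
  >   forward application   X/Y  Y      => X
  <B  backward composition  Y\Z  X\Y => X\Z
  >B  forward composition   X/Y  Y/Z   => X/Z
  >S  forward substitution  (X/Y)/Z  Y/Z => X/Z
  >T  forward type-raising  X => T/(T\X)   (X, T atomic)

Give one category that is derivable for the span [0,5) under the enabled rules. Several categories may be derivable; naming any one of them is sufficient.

S

[0,5] S   <
  [0,1] "a" : NP
  [1,5] S\NP   <B
    [1,2] "some" : (NP/PP)\NP
    [2,5] S\(NP/PP)   <
      [2,4] NP   >
        [2,3] "found" : NP/(PP/S)
        [3,4] "clearly" : PP/S
      [4,5] "plan" : (S\(NP/PP))\NP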